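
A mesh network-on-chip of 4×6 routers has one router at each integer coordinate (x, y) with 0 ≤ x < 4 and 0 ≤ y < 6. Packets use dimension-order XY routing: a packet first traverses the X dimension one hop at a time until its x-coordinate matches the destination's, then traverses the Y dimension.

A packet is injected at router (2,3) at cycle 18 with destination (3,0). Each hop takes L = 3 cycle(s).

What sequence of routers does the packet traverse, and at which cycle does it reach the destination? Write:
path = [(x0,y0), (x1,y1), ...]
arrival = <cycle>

path = [(2,3), (3,3), (3,2), (3,1), (3,0)]
arrival = 30

[0] x=2 y=3 t=18
[1] x=3 y=3 t=21 →E
[2] x=3 y=2 t=24 →S
[3] x=3 y=1 t=27 →S
[4] x=3 y=0 t=30 →S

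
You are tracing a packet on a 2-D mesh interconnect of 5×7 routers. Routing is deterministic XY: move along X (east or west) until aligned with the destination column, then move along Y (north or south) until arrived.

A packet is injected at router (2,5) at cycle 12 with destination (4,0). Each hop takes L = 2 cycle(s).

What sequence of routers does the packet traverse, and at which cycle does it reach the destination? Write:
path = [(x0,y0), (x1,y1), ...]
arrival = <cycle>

  0. router=(2,5) cycle=12 (inject)
  1. router=(3,5) cycle=14 dir=E
  2. router=(4,5) cycle=16 dir=E
  3. router=(4,4) cycle=18 dir=S
  4. router=(4,3) cycle=20 dir=S
  5. router=(4,2) cycle=22 dir=S
  6. router=(4,1) cycle=24 dir=S
  7. router=(4,0) cycle=26 dir=S

path = [(2,5), (3,5), (4,5), (4,4), (4,3), (4,2), (4,1), (4,0)]
arrival = 26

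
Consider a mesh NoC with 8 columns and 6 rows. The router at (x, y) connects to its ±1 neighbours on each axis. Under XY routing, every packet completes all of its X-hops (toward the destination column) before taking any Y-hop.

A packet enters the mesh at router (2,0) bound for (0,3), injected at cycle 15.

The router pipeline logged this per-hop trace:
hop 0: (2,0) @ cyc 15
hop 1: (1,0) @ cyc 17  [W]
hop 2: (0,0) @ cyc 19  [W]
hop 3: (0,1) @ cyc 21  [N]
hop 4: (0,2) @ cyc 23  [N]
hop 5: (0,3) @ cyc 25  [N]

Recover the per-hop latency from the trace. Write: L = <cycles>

L = 2

From hop 0 (15) to hop 1 (17): +2 cycles.
Each hop adds L, hence L = 2.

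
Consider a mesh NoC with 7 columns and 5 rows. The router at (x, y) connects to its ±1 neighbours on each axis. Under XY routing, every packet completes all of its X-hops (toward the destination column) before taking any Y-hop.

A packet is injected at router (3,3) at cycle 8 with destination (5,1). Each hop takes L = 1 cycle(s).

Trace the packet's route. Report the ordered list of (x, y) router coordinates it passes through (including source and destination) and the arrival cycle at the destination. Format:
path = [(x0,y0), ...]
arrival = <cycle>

path = [(3,3), (4,3), (5,3), (5,2), (5,1)]
arrival = 12

  0. router=(3,3) cycle=8 (inject)
  1. router=(4,3) cycle=9 dir=E
  2. router=(5,3) cycle=10 dir=E
  3. router=(5,2) cycle=11 dir=S
  4. router=(5,1) cycle=12 dir=S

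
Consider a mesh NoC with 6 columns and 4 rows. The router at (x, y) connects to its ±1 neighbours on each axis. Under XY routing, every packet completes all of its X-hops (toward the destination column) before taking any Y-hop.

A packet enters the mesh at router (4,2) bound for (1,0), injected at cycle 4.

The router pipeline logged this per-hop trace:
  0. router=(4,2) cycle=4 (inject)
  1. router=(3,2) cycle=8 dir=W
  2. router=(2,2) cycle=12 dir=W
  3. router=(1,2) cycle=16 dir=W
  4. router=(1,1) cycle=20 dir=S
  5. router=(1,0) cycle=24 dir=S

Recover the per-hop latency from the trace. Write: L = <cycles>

cyc[1] − cyc[0] = 8 − 4 = 4.
That increment is L by definition: L = 4.

L = 4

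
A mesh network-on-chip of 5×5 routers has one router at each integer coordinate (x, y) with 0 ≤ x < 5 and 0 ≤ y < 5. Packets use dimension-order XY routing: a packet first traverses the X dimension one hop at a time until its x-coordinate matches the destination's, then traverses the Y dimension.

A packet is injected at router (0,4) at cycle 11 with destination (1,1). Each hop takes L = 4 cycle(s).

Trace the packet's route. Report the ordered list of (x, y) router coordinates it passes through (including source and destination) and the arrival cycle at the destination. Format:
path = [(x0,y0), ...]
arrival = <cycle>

path = [(0,4), (1,4), (1,3), (1,2), (1,1)]
arrival = 27

src (0,4)  cyc=11
E→(1,4)  cyc=15
S→(1,3)  cyc=19
S→(1,2)  cyc=23
S→(1,1)  cyc=27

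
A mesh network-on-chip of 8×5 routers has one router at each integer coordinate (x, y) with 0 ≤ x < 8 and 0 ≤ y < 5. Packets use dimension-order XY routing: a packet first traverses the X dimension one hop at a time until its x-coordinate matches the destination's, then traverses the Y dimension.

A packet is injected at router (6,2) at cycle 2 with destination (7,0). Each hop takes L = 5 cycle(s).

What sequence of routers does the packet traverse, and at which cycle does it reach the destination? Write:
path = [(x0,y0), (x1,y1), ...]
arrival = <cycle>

path = [(6,2), (7,2), (7,1), (7,0)]
arrival = 17

t=2: at (6,2)
t=7: at (7,2) after E
t=12: at (7,1) after S
t=17: at (7,0) after S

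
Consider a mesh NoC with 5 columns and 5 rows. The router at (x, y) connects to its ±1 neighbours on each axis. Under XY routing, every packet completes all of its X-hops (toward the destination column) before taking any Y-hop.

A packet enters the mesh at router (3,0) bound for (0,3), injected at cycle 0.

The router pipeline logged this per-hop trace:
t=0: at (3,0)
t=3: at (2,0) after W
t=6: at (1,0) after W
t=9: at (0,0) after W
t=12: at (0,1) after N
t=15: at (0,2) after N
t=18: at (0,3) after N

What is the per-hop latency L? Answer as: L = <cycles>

Between hops 0 and 1 the cycle counter advances 3 − 0 = 3.
Each hop adds L, hence L = 3.

L = 3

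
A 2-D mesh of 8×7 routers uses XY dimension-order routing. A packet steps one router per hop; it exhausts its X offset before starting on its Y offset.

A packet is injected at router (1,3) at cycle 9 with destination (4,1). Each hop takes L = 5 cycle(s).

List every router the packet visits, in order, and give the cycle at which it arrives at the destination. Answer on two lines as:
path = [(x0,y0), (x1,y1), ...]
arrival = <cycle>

hop 0: (1,3) @ cyc 9
hop 1: (2,3) @ cyc 14  [E]
hop 2: (3,3) @ cyc 19  [E]
hop 3: (4,3) @ cyc 24  [E]
hop 4: (4,2) @ cyc 29  [S]
hop 5: (4,1) @ cyc 34  [S]

path = [(1,3), (2,3), (3,3), (4,3), (4,2), (4,1)]
arrival = 34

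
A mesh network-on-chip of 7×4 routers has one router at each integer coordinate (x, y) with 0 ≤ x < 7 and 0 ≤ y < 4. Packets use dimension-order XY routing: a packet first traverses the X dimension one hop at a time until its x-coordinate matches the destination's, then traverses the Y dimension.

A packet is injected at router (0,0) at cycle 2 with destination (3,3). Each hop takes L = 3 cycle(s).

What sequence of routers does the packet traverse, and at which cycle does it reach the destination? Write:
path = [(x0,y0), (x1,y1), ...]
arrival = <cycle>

  0. router=(0,0) cycle=2 (inject)
  1. router=(1,0) cycle=5 dir=E
  2. router=(2,0) cycle=8 dir=E
  3. router=(3,0) cycle=11 dir=E
  4. router=(3,1) cycle=14 dir=N
  5. router=(3,2) cycle=17 dir=N
  6. router=(3,3) cycle=20 dir=N

path = [(0,0), (1,0), (2,0), (3,0), (3,1), (3,2), (3,3)]
arrival = 20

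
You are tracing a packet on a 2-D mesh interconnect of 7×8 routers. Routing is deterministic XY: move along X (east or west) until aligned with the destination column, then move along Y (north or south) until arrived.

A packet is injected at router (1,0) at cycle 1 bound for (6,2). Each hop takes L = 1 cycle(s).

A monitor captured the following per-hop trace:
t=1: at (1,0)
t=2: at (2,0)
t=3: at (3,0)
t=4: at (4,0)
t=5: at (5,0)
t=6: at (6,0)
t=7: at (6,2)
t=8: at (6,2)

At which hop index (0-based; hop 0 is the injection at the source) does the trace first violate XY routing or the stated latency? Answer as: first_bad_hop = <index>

  1: Δx=+1 Δy=+0 Δt=1 [ok]
  2: Δx=+1 Δy=+0 Δt=1 [ok]
  3: Δx=+1 Δy=+0 Δt=1 [ok]
  4: Δx=+1 Δy=+0 Δt=1 [ok]
  5: Δx=+1 Δy=+0 Δt=1 [ok]
  6: Δx=+0 Δy=+2 Δt=1 [BAD: non-unit step]

first_bad_hop = 6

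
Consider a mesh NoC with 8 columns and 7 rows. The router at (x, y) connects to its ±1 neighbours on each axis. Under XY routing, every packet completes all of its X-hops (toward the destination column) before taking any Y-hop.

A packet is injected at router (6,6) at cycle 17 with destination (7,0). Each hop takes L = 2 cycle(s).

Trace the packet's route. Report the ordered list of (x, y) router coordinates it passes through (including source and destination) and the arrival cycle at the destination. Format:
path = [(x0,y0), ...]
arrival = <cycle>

hop 0: (6,6) @ cyc 17
hop 1: (7,6) @ cyc 19  [E]
hop 2: (7,5) @ cyc 21  [S]
hop 3: (7,4) @ cyc 23  [S]
hop 4: (7,3) @ cyc 25  [S]
hop 5: (7,2) @ cyc 27  [S]
hop 6: (7,1) @ cyc 29  [S]
hop 7: (7,0) @ cyc 31  [S]

path = [(6,6), (7,6), (7,5), (7,4), (7,3), (7,2), (7,1), (7,0)]
arrival = 31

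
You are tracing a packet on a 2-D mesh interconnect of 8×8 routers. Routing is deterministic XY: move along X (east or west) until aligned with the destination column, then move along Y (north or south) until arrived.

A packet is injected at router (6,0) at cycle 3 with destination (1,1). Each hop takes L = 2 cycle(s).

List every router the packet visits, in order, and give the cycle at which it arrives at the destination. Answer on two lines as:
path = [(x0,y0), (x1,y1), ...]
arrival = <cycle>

path = [(6,0), (5,0), (4,0), (3,0), (2,0), (1,0), (1,1)]
arrival = 15

#0 — 6,0 | c3
#1 — 5,0 | c5 | W
#2 — 4,0 | c7 | W
#3 — 3,0 | c9 | W
#4 — 2,0 | c11 | W
#5 — 1,0 | c13 | W
#6 — 1,1 | c15 | N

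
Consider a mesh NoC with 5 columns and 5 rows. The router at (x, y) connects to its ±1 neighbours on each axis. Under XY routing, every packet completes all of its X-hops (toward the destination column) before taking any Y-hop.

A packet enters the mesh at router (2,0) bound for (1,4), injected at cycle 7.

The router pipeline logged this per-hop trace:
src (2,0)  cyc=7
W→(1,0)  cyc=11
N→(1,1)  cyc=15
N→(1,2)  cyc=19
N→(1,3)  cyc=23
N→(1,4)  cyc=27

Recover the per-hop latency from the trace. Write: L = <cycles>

L = 4

cyc[1] − cyc[0] = 11 − 7 = 4.
Per-hop latency L = Δcyc = 4.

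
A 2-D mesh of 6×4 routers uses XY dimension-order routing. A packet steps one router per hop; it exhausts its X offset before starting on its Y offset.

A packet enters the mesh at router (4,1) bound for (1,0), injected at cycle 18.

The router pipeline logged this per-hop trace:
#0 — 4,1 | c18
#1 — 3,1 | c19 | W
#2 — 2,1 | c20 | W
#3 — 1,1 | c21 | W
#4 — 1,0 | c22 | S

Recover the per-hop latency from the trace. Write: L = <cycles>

L = 1

From hop 0 (18) to hop 1 (19): +1 cycles.
Each hop adds L, hence L = 1.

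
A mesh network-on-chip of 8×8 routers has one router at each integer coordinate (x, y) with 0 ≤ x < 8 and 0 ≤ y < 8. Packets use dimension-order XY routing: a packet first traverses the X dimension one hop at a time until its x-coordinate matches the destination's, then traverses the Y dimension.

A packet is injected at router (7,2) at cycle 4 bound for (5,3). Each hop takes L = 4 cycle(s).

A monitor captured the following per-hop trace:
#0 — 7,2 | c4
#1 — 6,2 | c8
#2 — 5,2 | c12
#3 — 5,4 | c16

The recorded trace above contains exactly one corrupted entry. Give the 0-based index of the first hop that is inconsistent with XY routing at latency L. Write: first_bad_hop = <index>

[1] (-1,+0) / 4c ⇒ ok
[2] (-1,+0) / 4c ⇒ ok
[3] (+0,+2) / 4c ⇒ BAD: non-unit step

first_bad_hop = 3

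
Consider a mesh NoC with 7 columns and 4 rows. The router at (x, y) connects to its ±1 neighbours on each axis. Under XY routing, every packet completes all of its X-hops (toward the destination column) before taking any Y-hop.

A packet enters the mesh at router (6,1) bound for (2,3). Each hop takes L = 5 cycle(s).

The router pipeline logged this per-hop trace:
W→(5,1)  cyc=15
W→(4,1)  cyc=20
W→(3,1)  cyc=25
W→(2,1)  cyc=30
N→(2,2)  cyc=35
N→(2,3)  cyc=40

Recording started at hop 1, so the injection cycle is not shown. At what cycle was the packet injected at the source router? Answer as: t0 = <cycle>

t0 = 10

The first recorded entry is hop 1 at cycle 15.
t0 = cyc[1] − L = 15 − 5 = 10.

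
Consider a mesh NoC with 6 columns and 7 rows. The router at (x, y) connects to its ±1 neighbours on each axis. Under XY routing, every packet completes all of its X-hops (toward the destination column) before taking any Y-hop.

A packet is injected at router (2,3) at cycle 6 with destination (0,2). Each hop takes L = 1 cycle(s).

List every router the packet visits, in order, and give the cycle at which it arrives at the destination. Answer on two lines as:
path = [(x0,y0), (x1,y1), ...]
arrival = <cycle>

  0. router=(2,3) cycle=6 (inject)
  1. router=(1,3) cycle=7 dir=W
  2. router=(0,3) cycle=8 dir=W
  3. router=(0,2) cycle=9 dir=S

path = [(2,3), (1,3), (0,3), (0,2)]
arrival = 9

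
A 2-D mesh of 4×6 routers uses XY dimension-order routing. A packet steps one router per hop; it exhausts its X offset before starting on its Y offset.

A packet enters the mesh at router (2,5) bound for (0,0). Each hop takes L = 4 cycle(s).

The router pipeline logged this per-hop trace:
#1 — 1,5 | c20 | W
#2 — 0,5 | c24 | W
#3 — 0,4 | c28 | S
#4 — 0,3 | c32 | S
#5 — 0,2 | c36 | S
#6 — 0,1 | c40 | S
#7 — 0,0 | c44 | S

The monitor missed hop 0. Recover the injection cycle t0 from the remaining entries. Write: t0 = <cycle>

Hop 1 reached at cycle 20; hop k is at t0 + k·L.
Therefore t0 = 20 − L = 16.

t0 = 16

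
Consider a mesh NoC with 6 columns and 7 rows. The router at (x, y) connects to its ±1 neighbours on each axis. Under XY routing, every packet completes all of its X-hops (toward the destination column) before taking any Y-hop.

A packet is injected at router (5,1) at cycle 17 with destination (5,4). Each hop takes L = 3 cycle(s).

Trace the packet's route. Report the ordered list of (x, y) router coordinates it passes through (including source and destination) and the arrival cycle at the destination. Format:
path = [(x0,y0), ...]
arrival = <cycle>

path = [(5,1), (5,2), (5,3), (5,4)]
arrival = 26

hop 0: (5,1) @ cyc 17
hop 1: (5,2) @ cyc 20  [N]
hop 2: (5,3) @ cyc 23  [N]
hop 3: (5,4) @ cyc 26  [N]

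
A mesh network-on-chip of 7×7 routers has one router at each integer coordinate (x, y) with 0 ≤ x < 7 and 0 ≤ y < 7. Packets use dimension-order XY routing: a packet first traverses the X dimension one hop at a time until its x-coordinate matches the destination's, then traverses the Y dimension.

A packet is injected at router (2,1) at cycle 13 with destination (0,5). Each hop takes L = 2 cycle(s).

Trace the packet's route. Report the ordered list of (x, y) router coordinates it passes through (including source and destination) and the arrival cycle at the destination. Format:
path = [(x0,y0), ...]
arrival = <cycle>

path = [(2,1), (1,1), (0,1), (0,2), (0,3), (0,4), (0,5)]
arrival = 25

[0] x=2 y=1 t=13
[1] x=1 y=1 t=15 →W
[2] x=0 y=1 t=17 →W
[3] x=0 y=2 t=19 →N
[4] x=0 y=3 t=21 →N
[5] x=0 y=4 t=23 →N
[6] x=0 y=5 t=25 →N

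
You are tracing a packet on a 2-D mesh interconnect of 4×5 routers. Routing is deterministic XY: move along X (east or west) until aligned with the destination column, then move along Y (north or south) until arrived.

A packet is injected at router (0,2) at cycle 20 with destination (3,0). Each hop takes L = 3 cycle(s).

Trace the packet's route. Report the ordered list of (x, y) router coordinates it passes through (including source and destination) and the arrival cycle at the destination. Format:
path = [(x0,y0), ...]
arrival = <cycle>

t=20: at (0,2)
t=23: at (1,2) after E
t=26: at (2,2) after E
t=29: at (3,2) after E
t=32: at (3,1) after S
t=35: at (3,0) after S

path = [(0,2), (1,2), (2,2), (3,2), (3,1), (3,0)]
arrival = 35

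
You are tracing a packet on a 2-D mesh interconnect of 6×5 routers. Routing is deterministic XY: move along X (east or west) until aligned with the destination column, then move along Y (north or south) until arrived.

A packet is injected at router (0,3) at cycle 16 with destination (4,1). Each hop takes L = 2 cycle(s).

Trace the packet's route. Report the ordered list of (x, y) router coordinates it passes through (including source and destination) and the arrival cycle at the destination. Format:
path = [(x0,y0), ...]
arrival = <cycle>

#0 — 0,3 | c16
#1 — 1,3 | c18 | E
#2 — 2,3 | c20 | E
#3 — 3,3 | c22 | E
#4 — 4,3 | c24 | E
#5 — 4,2 | c26 | S
#6 — 4,1 | c28 | S

path = [(0,3), (1,3), (2,3), (3,3), (4,3), (4,2), (4,1)]
arrival = 28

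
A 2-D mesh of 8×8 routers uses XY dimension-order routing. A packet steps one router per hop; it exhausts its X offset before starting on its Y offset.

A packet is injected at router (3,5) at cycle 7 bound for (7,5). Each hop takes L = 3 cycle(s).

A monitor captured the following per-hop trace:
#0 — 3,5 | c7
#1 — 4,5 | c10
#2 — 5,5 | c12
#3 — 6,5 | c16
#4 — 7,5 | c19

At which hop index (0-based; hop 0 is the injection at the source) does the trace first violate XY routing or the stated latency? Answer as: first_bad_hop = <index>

  1: Δx=+1 Δy=+0 Δt=3 [ok]
  2: Δx=+1 Δy=+0 Δt=2 [BAD: Δcyc=2≠L]

first_bad_hop = 2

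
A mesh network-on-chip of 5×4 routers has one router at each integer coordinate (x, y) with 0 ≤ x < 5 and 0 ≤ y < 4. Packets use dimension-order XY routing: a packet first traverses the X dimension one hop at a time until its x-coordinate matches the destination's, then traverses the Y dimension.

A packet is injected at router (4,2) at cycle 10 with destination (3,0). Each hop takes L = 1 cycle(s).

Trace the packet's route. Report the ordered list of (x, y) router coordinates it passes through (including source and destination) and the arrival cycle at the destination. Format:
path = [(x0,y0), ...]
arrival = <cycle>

[0] x=4 y=2 t=10
[1] x=3 y=2 t=11 →W
[2] x=3 y=1 t=12 →S
[3] x=3 y=0 t=13 →S

path = [(4,2), (3,2), (3,1), (3,0)]
arrival = 13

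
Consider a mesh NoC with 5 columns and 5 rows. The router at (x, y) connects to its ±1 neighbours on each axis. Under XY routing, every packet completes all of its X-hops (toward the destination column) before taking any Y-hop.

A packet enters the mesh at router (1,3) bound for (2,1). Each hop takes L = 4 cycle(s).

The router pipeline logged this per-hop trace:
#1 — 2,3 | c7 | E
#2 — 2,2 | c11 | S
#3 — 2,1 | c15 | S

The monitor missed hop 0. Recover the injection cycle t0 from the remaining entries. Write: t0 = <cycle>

Hop 1 reached at cycle 7; hop k is at t0 + k·L.
Subtract one hop: t0 = 7 − 4 = 3.

t0 = 3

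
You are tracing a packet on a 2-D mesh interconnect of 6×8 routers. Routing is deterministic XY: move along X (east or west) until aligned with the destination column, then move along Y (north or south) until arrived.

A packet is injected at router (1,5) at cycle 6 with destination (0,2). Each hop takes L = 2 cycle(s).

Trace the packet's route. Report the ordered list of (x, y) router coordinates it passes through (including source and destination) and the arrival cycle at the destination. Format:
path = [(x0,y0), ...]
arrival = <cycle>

path = [(1,5), (0,5), (0,4), (0,3), (0,2)]
arrival = 14

src (1,5)  cyc=6
W→(0,5)  cyc=8
S→(0,4)  cyc=10
S→(0,3)  cyc=12
S→(0,2)  cyc=14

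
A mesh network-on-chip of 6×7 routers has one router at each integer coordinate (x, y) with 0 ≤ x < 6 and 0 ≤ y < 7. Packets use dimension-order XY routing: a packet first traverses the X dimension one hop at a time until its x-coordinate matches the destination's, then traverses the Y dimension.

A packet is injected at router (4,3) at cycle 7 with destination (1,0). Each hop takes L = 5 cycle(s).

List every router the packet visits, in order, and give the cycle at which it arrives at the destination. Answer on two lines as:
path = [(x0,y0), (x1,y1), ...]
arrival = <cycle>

hop 0: (4,3) @ cyc 7
hop 1: (3,3) @ cyc 12  [W]
hop 2: (2,3) @ cyc 17  [W]
hop 3: (1,3) @ cyc 22  [W]
hop 4: (1,2) @ cyc 27  [S]
hop 5: (1,1) @ cyc 32  [S]
hop 6: (1,0) @ cyc 37  [S]

path = [(4,3), (3,3), (2,3), (1,3), (1,2), (1,1), (1,0)]
arrival = 37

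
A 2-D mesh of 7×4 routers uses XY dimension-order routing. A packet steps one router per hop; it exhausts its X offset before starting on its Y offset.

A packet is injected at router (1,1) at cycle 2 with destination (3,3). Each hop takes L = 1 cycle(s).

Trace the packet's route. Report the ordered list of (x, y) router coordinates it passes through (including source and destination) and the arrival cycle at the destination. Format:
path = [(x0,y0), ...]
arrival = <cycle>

#0 — 1,1 | c2
#1 — 2,1 | c3 | E
#2 — 3,1 | c4 | E
#3 — 3,2 | c5 | N
#4 — 3,3 | c6 | N

path = [(1,1), (2,1), (3,1), (3,2), (3,3)]
arrival = 6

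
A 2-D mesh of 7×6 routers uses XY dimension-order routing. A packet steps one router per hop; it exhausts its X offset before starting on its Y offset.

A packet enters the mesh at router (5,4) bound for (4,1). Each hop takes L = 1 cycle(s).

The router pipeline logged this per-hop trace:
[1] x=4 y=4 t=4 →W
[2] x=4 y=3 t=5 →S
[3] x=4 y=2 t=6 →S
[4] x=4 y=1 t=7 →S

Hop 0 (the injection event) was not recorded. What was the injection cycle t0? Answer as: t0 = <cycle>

t0 = 3

Hop 1 reached at cycle 4; hop k is at t0 + k·L.
t0 = cyc[1] − L = 4 − 1 = 3.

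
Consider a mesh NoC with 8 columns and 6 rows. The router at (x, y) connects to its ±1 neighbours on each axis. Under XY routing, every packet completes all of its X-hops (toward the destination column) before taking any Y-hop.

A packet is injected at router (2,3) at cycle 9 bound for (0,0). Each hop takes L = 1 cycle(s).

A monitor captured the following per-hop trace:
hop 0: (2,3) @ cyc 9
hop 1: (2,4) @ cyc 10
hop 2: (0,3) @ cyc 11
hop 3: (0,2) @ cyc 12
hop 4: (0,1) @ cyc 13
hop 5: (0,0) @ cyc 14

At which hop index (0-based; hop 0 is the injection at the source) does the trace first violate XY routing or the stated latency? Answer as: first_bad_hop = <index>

[1] (+0,+1) / 1c ⇒ BAD: Y-move but x=2≠0

first_bad_hop = 1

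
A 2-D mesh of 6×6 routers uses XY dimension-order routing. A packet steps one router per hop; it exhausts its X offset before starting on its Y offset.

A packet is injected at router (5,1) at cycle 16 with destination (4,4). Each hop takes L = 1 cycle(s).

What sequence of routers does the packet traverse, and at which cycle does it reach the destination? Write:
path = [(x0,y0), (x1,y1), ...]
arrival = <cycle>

path = [(5,1), (4,1), (4,2), (4,3), (4,4)]
arrival = 20

t=16: at (5,1)
t=17: at (4,1) after W
t=18: at (4,2) after N
t=19: at (4,3) after N
t=20: at (4,4) after N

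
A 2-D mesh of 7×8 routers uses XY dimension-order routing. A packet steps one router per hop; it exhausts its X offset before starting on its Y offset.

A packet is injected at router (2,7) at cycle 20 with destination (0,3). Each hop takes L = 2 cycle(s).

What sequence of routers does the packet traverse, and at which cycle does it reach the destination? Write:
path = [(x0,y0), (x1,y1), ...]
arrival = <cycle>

path = [(2,7), (1,7), (0,7), (0,6), (0,5), (0,4), (0,3)]
arrival = 32

src (2,7)  cyc=20
W→(1,7)  cyc=22
W→(0,7)  cyc=24
S→(0,6)  cyc=26
S→(0,5)  cyc=28
S→(0,4)  cyc=30
S→(0,3)  cyc=32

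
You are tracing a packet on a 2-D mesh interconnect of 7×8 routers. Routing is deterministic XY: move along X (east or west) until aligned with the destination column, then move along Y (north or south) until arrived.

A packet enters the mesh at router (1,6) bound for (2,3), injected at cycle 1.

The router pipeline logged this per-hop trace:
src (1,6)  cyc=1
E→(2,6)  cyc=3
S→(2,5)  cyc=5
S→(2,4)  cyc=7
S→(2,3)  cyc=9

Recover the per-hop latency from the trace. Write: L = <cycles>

L = 2

cyc[1] − cyc[0] = 3 − 1 = 2.
One hop costs L cycles, so L = 2.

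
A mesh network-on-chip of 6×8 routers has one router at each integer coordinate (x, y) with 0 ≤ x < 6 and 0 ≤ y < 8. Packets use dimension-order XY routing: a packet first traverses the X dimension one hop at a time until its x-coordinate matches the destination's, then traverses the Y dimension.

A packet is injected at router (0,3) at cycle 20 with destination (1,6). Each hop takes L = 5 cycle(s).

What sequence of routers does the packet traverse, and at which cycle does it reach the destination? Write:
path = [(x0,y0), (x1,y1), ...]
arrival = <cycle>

hop 0: (0,3) @ cyc 20
hop 1: (1,3) @ cyc 25  [E]
hop 2: (1,4) @ cyc 30  [N]
hop 3: (1,5) @ cyc 35  [N]
hop 4: (1,6) @ cyc 40  [N]

path = [(0,3), (1,3), (1,4), (1,5), (1,6)]
arrival = 40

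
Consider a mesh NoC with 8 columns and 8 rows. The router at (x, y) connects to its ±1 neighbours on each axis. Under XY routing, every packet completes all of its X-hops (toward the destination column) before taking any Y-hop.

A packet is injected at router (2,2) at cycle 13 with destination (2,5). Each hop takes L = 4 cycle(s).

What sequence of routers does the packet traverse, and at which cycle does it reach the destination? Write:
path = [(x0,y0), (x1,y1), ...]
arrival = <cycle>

path = [(2,2), (2,3), (2,4), (2,5)]
arrival = 25

#0 — 2,2 | c13
#1 — 2,3 | c17 | N
#2 — 2,4 | c21 | N
#3 — 2,5 | c25 | N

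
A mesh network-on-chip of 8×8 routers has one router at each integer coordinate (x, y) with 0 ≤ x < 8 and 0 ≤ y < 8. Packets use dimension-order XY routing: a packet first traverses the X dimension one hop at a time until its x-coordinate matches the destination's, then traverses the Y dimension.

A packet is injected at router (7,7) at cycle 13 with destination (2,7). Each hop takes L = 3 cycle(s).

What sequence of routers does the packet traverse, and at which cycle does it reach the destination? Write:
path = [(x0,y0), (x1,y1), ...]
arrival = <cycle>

src (7,7)  cyc=13
W→(6,7)  cyc=16
W→(5,7)  cyc=19
W→(4,7)  cyc=22
W→(3,7)  cyc=25
W→(2,7)  cyc=28

path = [(7,7), (6,7), (5,7), (4,7), (3,7), (2,7)]
arrival = 28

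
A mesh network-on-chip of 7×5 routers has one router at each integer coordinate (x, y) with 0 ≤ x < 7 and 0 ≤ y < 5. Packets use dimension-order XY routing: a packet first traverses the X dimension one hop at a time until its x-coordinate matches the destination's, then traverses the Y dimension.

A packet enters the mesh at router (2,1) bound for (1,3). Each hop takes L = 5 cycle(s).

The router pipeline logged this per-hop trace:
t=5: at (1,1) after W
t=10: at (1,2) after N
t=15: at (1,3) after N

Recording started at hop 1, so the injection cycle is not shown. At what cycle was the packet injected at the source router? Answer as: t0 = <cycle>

The first recorded entry is hop 1 at cycle 5.
Therefore t0 = 5 − L = 0.

t0 = 0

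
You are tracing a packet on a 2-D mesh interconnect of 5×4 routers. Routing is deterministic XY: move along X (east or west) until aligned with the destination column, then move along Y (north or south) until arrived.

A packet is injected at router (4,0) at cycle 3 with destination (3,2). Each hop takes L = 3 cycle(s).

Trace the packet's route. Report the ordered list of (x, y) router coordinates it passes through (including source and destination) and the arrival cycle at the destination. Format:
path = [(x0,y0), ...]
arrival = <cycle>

hop 0: (4,0) @ cyc 3
hop 1: (3,0) @ cyc 6  [W]
hop 2: (3,1) @ cyc 9  [N]
hop 3: (3,2) @ cyc 12  [N]

path = [(4,0), (3,0), (3,1), (3,2)]
arrival = 12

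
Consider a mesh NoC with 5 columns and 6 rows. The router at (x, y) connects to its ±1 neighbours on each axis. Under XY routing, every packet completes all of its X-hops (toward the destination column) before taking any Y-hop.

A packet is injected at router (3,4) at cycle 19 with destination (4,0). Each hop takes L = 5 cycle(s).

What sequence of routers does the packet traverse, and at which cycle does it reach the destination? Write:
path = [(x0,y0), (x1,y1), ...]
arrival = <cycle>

path = [(3,4), (4,4), (4,3), (4,2), (4,1), (4,0)]
arrival = 44

hop 0: (3,4) @ cyc 19
hop 1: (4,4) @ cyc 24  [E]
hop 2: (4,3) @ cyc 29  [S]
hop 3: (4,2) @ cyc 34  [S]
hop 4: (4,1) @ cyc 39  [S]
hop 5: (4,0) @ cyc 44  [S]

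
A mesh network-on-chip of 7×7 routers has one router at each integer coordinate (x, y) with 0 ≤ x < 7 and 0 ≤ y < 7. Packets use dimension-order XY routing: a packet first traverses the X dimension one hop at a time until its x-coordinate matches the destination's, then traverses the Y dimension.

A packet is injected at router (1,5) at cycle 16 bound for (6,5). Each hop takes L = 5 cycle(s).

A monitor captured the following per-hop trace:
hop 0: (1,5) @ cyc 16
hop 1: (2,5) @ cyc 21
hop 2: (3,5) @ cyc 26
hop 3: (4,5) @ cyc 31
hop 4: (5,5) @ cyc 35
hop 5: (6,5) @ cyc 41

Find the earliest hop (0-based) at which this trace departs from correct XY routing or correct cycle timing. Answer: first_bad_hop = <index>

first_bad_hop = 4

  1: Δx=+1 Δy=+0 Δt=5 [ok]
  2: Δx=+1 Δy=+0 Δt=5 [ok]
  3: Δx=+1 Δy=+0 Δt=5 [ok]
  4: Δx=+1 Δy=+0 Δt=4 [BAD: Δcyc=4≠L]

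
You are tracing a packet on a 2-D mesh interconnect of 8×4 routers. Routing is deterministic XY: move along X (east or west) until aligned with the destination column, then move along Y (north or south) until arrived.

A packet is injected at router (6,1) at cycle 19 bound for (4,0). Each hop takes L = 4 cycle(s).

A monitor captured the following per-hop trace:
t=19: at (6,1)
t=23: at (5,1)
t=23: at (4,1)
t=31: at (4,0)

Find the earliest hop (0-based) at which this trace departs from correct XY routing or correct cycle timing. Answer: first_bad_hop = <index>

  1: Δx=-1 Δy=+0 Δt=4 [ok]
  2: Δx=-1 Δy=+0 Δt=0 [BAD: Δcyc=0≠L]

first_bad_hop = 2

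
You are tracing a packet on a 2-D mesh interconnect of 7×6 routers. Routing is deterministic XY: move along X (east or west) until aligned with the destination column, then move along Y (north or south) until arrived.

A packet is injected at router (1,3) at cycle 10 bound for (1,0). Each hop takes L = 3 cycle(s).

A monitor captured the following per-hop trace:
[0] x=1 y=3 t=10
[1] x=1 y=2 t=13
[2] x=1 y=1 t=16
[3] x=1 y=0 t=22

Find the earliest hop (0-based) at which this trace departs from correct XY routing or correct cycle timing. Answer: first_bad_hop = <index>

first_bad_hop = 3

  1: Δx=+0 Δy=-1 Δt=3 [ok]
  2: Δx=+0 Δy=-1 Δt=3 [ok]
  3: Δx=+0 Δy=-1 Δt=6 [BAD: Δcyc=6≠L]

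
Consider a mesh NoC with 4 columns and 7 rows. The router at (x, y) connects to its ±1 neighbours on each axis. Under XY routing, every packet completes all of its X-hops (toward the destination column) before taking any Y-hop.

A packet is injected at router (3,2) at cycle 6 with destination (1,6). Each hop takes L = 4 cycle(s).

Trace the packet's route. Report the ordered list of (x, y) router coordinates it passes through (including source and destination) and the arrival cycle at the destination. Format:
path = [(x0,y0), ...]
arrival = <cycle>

  0. router=(3,2) cycle=6 (inject)
  1. router=(2,2) cycle=10 dir=W
  2. router=(1,2) cycle=14 dir=W
  3. router=(1,3) cycle=18 dir=N
  4. router=(1,4) cycle=22 dir=N
  5. router=(1,5) cycle=26 dir=N
  6. router=(1,6) cycle=30 dir=N

path = [(3,2), (2,2), (1,2), (1,3), (1,4), (1,5), (1,6)]
arrival = 30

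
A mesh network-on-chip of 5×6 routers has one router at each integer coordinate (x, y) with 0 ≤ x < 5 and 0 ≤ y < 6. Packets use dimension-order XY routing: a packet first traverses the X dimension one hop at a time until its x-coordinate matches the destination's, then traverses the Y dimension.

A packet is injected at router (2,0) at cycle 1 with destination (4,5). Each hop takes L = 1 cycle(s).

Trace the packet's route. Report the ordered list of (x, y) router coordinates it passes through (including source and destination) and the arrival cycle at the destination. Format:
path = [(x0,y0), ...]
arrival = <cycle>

path = [(2,0), (3,0), (4,0), (4,1), (4,2), (4,3), (4,4), (4,5)]
arrival = 8

hop 0: (2,0) @ cyc 1
hop 1: (3,0) @ cyc 2  [E]
hop 2: (4,0) @ cyc 3  [E]
hop 3: (4,1) @ cyc 4  [N]
hop 4: (4,2) @ cyc 5  [N]
hop 5: (4,3) @ cyc 6  [N]
hop 6: (4,4) @ cyc 7  [N]
hop 7: (4,5) @ cyc 8  [N]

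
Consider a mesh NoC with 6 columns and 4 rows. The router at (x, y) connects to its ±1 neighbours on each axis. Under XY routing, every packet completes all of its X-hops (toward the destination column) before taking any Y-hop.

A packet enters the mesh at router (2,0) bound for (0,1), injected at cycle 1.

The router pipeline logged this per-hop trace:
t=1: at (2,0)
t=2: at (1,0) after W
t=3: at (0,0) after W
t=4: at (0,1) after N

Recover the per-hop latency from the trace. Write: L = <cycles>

cyc[1] − cyc[0] = 2 − 1 = 1.
Per-hop latency L = Δcyc = 1.

L = 1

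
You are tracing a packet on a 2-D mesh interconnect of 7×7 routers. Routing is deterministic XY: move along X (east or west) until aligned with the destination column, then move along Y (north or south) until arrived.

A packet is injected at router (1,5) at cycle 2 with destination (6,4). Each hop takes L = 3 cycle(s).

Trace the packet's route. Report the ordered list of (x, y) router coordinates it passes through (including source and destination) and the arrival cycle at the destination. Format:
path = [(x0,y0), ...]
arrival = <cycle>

  0. router=(1,5) cycle=2 (inject)
  1. router=(2,5) cycle=5 dir=E
  2. router=(3,5) cycle=8 dir=E
  3. router=(4,5) cycle=11 dir=E
  4. router=(5,5) cycle=14 dir=E
  5. router=(6,5) cycle=17 dir=E
  6. router=(6,4) cycle=20 dir=S

path = [(1,5), (2,5), (3,5), (4,5), (5,5), (6,5), (6,4)]
arrival = 20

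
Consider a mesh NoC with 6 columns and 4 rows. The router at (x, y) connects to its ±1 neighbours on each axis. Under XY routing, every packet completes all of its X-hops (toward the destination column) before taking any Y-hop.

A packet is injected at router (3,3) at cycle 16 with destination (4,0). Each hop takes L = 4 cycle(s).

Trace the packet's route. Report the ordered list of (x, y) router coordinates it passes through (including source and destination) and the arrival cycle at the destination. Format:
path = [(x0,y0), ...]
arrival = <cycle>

hop 0: (3,3) @ cyc 16
hop 1: (4,3) @ cyc 20  [E]
hop 2: (4,2) @ cyc 24  [S]
hop 3: (4,1) @ cyc 28  [S]
hop 4: (4,0) @ cyc 32  [S]

path = [(3,3), (4,3), (4,2), (4,1), (4,0)]
arrival = 32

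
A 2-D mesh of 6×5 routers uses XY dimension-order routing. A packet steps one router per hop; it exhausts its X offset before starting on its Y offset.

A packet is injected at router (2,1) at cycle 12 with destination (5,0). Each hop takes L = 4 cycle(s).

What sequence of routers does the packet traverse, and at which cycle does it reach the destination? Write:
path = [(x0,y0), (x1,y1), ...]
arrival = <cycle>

[0] x=2 y=1 t=12
[1] x=3 y=1 t=16 →E
[2] x=4 y=1 t=20 →E
[3] x=5 y=1 t=24 →E
[4] x=5 y=0 t=28 →S

path = [(2,1), (3,1), (4,1), (5,1), (5,0)]
arrival = 28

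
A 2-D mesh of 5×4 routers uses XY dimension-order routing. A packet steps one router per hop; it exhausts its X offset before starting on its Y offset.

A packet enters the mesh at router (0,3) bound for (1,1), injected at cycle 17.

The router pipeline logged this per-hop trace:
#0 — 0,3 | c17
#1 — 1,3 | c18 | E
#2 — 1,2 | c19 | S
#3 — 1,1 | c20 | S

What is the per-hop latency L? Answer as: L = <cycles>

L = 1

Δcyc across hop 0→1: 18 − 17 = 1.
One hop costs L cycles, so L = 1.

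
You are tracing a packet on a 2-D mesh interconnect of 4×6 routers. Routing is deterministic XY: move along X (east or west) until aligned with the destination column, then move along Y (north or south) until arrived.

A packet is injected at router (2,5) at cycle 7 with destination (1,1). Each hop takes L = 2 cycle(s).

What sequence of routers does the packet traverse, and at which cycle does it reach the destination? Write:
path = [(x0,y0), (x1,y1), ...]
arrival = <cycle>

path = [(2,5), (1,5), (1,4), (1,3), (1,2), (1,1)]
arrival = 17

  0. router=(2,5) cycle=7 (inject)
  1. router=(1,5) cycle=9 dir=W
  2. router=(1,4) cycle=11 dir=S
  3. router=(1,3) cycle=13 dir=S
  4. router=(1,2) cycle=15 dir=S
  5. router=(1,1) cycle=17 dir=S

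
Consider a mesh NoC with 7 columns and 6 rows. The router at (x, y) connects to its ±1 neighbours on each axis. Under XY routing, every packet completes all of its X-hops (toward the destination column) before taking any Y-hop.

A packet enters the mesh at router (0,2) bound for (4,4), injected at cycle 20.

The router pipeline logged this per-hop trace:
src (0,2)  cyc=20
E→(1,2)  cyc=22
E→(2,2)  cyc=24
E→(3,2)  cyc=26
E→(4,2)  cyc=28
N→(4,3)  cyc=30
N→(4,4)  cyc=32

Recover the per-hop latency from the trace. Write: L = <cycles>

From hop 0 (20) to hop 1 (22): +2 cycles.
Per-hop latency L = Δcyc = 2.

L = 2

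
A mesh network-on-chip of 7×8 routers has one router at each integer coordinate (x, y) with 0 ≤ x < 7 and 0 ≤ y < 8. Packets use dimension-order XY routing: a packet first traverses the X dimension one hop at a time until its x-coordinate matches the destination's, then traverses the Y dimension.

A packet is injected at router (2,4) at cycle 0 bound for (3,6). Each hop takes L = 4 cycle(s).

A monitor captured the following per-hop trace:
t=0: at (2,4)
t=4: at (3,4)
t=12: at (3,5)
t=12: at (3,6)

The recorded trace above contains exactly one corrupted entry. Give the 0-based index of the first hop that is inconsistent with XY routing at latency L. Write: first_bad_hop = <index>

hop 1: step (+1,+0), +4 cyc — ok
hop 2: step (+0,+1), +8 cyc — BAD: Δcyc=8≠L

first_bad_hop = 2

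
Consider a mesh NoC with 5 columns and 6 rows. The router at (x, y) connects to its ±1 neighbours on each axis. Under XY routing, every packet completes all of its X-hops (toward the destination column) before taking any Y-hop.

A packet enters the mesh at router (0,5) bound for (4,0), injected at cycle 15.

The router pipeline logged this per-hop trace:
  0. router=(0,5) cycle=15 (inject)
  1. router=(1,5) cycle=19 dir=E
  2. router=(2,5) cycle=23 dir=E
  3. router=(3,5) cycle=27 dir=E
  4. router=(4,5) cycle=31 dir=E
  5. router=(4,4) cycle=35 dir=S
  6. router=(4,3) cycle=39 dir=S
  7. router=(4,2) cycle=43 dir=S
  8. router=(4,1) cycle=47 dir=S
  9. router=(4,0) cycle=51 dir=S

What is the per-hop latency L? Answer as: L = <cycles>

L = 4

Between hops 0 and 1 the cycle counter advances 19 − 15 = 4.
One hop costs L cycles, so L = 4.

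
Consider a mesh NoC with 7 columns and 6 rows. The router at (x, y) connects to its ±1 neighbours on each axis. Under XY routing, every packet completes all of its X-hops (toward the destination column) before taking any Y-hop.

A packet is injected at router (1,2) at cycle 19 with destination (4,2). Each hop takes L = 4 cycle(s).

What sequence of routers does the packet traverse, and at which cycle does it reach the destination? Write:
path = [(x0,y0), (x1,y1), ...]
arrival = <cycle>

path = [(1,2), (2,2), (3,2), (4,2)]
arrival = 31

hop 0: (1,2) @ cyc 19
hop 1: (2,2) @ cyc 23  [E]
hop 2: (3,2) @ cyc 27  [E]
hop 3: (4,2) @ cyc 31  [E]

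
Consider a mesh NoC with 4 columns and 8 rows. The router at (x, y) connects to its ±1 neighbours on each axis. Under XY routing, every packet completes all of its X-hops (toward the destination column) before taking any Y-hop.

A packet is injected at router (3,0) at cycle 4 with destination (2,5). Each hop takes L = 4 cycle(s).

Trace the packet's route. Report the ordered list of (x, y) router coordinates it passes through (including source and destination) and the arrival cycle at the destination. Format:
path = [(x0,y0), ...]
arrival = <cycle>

path = [(3,0), (2,0), (2,1), (2,2), (2,3), (2,4), (2,5)]
arrival = 28

src (3,0)  cyc=4
W→(2,0)  cyc=8
N→(2,1)  cyc=12
N→(2,2)  cyc=16
N→(2,3)  cyc=20
N→(2,4)  cyc=24
N→(2,5)  cyc=28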